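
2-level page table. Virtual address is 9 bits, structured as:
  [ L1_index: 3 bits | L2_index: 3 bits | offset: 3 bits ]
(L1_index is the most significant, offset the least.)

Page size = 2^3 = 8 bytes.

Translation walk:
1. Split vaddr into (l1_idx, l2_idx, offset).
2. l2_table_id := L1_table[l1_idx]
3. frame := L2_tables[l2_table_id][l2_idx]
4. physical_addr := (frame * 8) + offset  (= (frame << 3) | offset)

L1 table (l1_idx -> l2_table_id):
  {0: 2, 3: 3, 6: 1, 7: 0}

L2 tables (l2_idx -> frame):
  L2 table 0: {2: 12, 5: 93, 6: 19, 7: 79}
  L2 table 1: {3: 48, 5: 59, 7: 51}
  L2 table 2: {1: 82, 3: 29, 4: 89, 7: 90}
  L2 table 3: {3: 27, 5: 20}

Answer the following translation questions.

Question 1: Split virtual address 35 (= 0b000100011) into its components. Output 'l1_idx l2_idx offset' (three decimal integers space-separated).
Answer: 0 4 3

Derivation:
vaddr = 35 = 0b000100011
  top 3 bits -> l1_idx = 0
  next 3 bits -> l2_idx = 4
  bottom 3 bits -> offset = 3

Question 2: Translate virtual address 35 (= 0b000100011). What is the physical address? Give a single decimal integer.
vaddr = 35 = 0b000100011
Split: l1_idx=0, l2_idx=4, offset=3
L1[0] = 2
L2[2][4] = 89
paddr = 89 * 8 + 3 = 715

Answer: 715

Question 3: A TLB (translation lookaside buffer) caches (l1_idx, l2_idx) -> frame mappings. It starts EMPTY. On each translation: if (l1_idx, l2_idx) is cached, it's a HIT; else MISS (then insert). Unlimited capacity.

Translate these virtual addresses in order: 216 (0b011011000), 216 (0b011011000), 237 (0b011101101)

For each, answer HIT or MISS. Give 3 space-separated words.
Answer: MISS HIT MISS

Derivation:
vaddr=216: (3,3) not in TLB -> MISS, insert
vaddr=216: (3,3) in TLB -> HIT
vaddr=237: (3,5) not in TLB -> MISS, insert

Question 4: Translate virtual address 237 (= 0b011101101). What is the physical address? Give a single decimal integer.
vaddr = 237 = 0b011101101
Split: l1_idx=3, l2_idx=5, offset=5
L1[3] = 3
L2[3][5] = 20
paddr = 20 * 8 + 5 = 165

Answer: 165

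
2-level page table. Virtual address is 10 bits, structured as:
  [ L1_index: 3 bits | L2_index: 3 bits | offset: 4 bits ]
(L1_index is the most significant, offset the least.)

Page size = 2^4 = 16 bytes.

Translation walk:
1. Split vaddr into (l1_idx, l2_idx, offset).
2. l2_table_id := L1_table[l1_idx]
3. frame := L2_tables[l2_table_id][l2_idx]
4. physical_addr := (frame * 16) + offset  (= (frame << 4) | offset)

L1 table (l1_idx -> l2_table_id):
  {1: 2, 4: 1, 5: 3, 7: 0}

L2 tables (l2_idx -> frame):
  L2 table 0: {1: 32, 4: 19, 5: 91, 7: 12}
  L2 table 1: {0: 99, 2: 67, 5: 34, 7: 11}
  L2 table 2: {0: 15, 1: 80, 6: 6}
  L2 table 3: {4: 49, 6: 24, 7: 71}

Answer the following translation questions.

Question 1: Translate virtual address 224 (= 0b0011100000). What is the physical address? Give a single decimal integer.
Answer: 96

Derivation:
vaddr = 224 = 0b0011100000
Split: l1_idx=1, l2_idx=6, offset=0
L1[1] = 2
L2[2][6] = 6
paddr = 6 * 16 + 0 = 96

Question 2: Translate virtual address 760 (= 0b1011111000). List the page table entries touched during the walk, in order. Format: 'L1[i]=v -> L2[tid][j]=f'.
Answer: L1[5]=3 -> L2[3][7]=71

Derivation:
vaddr = 760 = 0b1011111000
Split: l1_idx=5, l2_idx=7, offset=8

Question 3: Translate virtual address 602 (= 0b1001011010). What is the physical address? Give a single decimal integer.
Answer: 554

Derivation:
vaddr = 602 = 0b1001011010
Split: l1_idx=4, l2_idx=5, offset=10
L1[4] = 1
L2[1][5] = 34
paddr = 34 * 16 + 10 = 554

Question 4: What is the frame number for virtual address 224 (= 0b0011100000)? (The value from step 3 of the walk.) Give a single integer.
Answer: 6

Derivation:
vaddr = 224: l1_idx=1, l2_idx=6
L1[1] = 2; L2[2][6] = 6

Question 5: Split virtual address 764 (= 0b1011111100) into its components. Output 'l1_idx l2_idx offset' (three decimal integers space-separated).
vaddr = 764 = 0b1011111100
  top 3 bits -> l1_idx = 5
  next 3 bits -> l2_idx = 7
  bottom 4 bits -> offset = 12

Answer: 5 7 12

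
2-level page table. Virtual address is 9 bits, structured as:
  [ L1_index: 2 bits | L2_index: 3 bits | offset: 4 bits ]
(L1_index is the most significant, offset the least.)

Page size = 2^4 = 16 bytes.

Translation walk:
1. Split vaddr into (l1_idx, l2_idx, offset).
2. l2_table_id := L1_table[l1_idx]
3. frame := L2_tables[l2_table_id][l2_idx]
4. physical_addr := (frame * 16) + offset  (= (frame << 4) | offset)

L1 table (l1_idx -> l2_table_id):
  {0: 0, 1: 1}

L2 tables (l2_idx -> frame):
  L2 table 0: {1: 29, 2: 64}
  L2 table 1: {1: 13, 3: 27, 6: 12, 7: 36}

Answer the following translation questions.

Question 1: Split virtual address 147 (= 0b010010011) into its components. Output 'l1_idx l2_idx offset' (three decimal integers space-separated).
vaddr = 147 = 0b010010011
  top 2 bits -> l1_idx = 1
  next 3 bits -> l2_idx = 1
  bottom 4 bits -> offset = 3

Answer: 1 1 3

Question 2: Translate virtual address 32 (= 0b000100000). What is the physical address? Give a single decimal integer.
vaddr = 32 = 0b000100000
Split: l1_idx=0, l2_idx=2, offset=0
L1[0] = 0
L2[0][2] = 64
paddr = 64 * 16 + 0 = 1024

Answer: 1024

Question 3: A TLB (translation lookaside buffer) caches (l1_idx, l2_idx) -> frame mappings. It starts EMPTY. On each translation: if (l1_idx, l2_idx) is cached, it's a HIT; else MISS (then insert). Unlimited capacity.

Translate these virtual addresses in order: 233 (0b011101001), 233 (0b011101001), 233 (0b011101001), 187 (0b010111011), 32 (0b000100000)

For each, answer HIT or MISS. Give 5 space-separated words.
Answer: MISS HIT HIT MISS MISS

Derivation:
vaddr=233: (1,6) not in TLB -> MISS, insert
vaddr=233: (1,6) in TLB -> HIT
vaddr=233: (1,6) in TLB -> HIT
vaddr=187: (1,3) not in TLB -> MISS, insert
vaddr=32: (0,2) not in TLB -> MISS, insert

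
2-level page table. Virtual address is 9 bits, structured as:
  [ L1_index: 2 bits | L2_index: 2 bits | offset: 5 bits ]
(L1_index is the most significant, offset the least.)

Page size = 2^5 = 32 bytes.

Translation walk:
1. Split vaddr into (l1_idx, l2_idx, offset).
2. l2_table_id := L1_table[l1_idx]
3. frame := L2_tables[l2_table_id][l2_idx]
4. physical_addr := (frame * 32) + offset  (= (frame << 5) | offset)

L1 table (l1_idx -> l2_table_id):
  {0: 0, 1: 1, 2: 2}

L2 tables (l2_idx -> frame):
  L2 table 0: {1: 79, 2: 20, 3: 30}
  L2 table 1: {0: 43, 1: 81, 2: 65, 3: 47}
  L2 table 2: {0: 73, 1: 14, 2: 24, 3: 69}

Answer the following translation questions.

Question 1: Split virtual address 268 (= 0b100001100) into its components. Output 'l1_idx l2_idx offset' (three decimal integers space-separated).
Answer: 2 0 12

Derivation:
vaddr = 268 = 0b100001100
  top 2 bits -> l1_idx = 2
  next 2 bits -> l2_idx = 0
  bottom 5 bits -> offset = 12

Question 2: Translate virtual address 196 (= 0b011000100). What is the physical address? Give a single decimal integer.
Answer: 2084

Derivation:
vaddr = 196 = 0b011000100
Split: l1_idx=1, l2_idx=2, offset=4
L1[1] = 1
L2[1][2] = 65
paddr = 65 * 32 + 4 = 2084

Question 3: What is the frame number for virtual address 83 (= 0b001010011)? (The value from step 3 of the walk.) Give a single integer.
Answer: 20

Derivation:
vaddr = 83: l1_idx=0, l2_idx=2
L1[0] = 0; L2[0][2] = 20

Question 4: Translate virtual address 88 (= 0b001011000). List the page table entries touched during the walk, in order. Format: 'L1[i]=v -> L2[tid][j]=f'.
Answer: L1[0]=0 -> L2[0][2]=20

Derivation:
vaddr = 88 = 0b001011000
Split: l1_idx=0, l2_idx=2, offset=24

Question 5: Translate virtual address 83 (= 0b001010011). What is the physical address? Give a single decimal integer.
vaddr = 83 = 0b001010011
Split: l1_idx=0, l2_idx=2, offset=19
L1[0] = 0
L2[0][2] = 20
paddr = 20 * 32 + 19 = 659

Answer: 659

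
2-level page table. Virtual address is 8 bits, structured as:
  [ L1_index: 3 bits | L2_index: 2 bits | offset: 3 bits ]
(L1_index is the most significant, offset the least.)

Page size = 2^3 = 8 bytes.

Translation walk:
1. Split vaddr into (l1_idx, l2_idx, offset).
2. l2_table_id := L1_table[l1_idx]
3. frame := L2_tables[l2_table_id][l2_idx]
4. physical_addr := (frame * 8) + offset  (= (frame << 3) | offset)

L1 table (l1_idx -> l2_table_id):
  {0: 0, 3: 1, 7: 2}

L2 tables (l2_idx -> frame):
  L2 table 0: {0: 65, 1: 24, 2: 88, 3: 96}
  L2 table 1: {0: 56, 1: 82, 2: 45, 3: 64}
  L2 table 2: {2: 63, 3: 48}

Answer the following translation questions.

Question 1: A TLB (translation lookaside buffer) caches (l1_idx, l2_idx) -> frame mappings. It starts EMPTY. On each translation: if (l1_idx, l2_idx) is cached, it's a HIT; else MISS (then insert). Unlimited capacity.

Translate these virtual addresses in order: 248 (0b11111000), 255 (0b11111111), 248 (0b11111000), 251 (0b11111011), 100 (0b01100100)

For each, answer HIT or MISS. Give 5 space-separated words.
vaddr=248: (7,3) not in TLB -> MISS, insert
vaddr=255: (7,3) in TLB -> HIT
vaddr=248: (7,3) in TLB -> HIT
vaddr=251: (7,3) in TLB -> HIT
vaddr=100: (3,0) not in TLB -> MISS, insert

Answer: MISS HIT HIT HIT MISS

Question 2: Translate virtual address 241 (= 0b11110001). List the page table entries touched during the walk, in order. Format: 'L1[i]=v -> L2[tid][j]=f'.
Answer: L1[7]=2 -> L2[2][2]=63

Derivation:
vaddr = 241 = 0b11110001
Split: l1_idx=7, l2_idx=2, offset=1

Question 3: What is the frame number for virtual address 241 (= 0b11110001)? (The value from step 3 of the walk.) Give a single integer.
Answer: 63

Derivation:
vaddr = 241: l1_idx=7, l2_idx=2
L1[7] = 2; L2[2][2] = 63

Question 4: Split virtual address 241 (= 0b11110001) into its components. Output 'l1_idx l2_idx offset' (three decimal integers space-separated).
vaddr = 241 = 0b11110001
  top 3 bits -> l1_idx = 7
  next 2 bits -> l2_idx = 2
  bottom 3 bits -> offset = 1

Answer: 7 2 1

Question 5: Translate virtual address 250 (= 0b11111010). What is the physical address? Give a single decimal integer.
vaddr = 250 = 0b11111010
Split: l1_idx=7, l2_idx=3, offset=2
L1[7] = 2
L2[2][3] = 48
paddr = 48 * 8 + 2 = 386

Answer: 386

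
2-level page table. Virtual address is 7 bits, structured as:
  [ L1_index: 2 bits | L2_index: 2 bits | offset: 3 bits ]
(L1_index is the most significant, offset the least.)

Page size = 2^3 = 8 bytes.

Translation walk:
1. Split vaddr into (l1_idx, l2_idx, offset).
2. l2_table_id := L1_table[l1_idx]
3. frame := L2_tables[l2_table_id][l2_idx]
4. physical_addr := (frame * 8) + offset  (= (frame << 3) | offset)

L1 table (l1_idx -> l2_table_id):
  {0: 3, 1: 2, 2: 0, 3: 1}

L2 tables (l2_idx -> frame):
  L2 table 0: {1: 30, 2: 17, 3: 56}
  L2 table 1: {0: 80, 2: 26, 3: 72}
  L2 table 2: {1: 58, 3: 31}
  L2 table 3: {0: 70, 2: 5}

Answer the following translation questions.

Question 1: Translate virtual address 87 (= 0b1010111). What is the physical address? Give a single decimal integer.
vaddr = 87 = 0b1010111
Split: l1_idx=2, l2_idx=2, offset=7
L1[2] = 0
L2[0][2] = 17
paddr = 17 * 8 + 7 = 143

Answer: 143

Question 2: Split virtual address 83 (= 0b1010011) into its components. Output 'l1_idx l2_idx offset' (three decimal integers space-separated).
vaddr = 83 = 0b1010011
  top 2 bits -> l1_idx = 2
  next 2 bits -> l2_idx = 2
  bottom 3 bits -> offset = 3

Answer: 2 2 3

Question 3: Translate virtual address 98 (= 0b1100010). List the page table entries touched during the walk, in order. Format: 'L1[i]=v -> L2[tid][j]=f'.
vaddr = 98 = 0b1100010
Split: l1_idx=3, l2_idx=0, offset=2

Answer: L1[3]=1 -> L2[1][0]=80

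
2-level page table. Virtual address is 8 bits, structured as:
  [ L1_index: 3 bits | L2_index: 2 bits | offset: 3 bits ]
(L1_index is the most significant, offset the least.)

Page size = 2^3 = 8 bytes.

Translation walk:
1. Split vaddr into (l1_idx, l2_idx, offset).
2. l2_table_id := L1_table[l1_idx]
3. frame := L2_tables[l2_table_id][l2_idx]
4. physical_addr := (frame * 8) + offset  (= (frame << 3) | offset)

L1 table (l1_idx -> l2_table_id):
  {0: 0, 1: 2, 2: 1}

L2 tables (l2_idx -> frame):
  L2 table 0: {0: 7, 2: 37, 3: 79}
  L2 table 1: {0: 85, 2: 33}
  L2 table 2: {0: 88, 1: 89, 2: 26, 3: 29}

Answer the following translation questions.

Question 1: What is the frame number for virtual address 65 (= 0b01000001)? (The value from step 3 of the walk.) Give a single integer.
vaddr = 65: l1_idx=2, l2_idx=0
L1[2] = 1; L2[1][0] = 85

Answer: 85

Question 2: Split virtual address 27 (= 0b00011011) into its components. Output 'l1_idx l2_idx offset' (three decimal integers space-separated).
vaddr = 27 = 0b00011011
  top 3 bits -> l1_idx = 0
  next 2 bits -> l2_idx = 3
  bottom 3 bits -> offset = 3

Answer: 0 3 3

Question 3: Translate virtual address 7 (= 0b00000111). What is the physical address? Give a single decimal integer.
vaddr = 7 = 0b00000111
Split: l1_idx=0, l2_idx=0, offset=7
L1[0] = 0
L2[0][0] = 7
paddr = 7 * 8 + 7 = 63

Answer: 63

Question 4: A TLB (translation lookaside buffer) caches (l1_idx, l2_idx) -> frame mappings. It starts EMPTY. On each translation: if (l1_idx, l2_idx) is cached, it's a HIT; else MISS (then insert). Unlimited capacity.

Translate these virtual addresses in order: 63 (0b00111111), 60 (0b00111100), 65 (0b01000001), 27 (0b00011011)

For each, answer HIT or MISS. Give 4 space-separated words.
vaddr=63: (1,3) not in TLB -> MISS, insert
vaddr=60: (1,3) in TLB -> HIT
vaddr=65: (2,0) not in TLB -> MISS, insert
vaddr=27: (0,3) not in TLB -> MISS, insert

Answer: MISS HIT MISS MISS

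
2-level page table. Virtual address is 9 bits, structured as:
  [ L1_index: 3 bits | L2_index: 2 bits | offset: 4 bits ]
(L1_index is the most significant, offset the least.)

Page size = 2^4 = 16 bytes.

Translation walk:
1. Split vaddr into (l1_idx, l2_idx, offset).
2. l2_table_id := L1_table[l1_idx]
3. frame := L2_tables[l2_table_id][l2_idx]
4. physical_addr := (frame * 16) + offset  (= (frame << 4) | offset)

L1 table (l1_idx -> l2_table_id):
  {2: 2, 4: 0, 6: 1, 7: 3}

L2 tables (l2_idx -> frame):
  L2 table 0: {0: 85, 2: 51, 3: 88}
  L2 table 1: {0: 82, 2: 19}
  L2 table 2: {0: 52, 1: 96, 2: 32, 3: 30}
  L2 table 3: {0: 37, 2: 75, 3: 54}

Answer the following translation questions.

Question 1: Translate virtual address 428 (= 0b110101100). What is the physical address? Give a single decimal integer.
Answer: 316

Derivation:
vaddr = 428 = 0b110101100
Split: l1_idx=6, l2_idx=2, offset=12
L1[6] = 1
L2[1][2] = 19
paddr = 19 * 16 + 12 = 316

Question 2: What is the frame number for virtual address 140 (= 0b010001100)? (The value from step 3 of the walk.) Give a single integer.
vaddr = 140: l1_idx=2, l2_idx=0
L1[2] = 2; L2[2][0] = 52

Answer: 52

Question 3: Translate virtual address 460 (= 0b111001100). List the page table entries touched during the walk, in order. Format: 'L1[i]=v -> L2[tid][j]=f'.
Answer: L1[7]=3 -> L2[3][0]=37

Derivation:
vaddr = 460 = 0b111001100
Split: l1_idx=7, l2_idx=0, offset=12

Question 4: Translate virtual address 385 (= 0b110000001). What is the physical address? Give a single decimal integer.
Answer: 1313

Derivation:
vaddr = 385 = 0b110000001
Split: l1_idx=6, l2_idx=0, offset=1
L1[6] = 1
L2[1][0] = 82
paddr = 82 * 16 + 1 = 1313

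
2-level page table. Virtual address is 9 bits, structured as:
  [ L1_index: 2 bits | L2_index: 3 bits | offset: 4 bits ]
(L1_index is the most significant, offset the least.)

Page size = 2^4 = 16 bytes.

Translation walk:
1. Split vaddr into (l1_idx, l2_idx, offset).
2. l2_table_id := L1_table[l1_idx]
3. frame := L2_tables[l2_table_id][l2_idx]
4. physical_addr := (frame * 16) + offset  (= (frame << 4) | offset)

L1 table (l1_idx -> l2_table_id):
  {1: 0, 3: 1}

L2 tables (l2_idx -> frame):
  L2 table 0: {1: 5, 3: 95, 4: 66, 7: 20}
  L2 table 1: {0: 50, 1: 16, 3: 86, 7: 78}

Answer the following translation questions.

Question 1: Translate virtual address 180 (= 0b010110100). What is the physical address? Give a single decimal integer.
vaddr = 180 = 0b010110100
Split: l1_idx=1, l2_idx=3, offset=4
L1[1] = 0
L2[0][3] = 95
paddr = 95 * 16 + 4 = 1524

Answer: 1524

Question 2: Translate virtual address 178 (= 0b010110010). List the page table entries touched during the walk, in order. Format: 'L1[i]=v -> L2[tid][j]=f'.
vaddr = 178 = 0b010110010
Split: l1_idx=1, l2_idx=3, offset=2

Answer: L1[1]=0 -> L2[0][3]=95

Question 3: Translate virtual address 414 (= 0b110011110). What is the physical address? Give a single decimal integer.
Answer: 270

Derivation:
vaddr = 414 = 0b110011110
Split: l1_idx=3, l2_idx=1, offset=14
L1[3] = 1
L2[1][1] = 16
paddr = 16 * 16 + 14 = 270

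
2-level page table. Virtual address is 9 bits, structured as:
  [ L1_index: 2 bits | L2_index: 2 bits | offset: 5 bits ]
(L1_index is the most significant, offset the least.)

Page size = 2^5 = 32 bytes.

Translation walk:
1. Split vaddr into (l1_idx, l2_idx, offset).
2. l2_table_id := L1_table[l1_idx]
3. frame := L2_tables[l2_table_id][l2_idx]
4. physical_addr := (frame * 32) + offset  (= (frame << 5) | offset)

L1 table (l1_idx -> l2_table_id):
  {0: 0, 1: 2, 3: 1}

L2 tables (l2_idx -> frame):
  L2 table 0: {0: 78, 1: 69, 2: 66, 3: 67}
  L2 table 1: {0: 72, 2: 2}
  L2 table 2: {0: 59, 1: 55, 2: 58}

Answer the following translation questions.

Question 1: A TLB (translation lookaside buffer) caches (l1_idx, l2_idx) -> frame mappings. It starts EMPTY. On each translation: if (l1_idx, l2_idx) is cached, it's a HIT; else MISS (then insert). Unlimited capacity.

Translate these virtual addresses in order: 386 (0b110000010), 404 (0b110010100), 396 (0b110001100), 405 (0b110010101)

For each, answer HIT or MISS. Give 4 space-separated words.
vaddr=386: (3,0) not in TLB -> MISS, insert
vaddr=404: (3,0) in TLB -> HIT
vaddr=396: (3,0) in TLB -> HIT
vaddr=405: (3,0) in TLB -> HIT

Answer: MISS HIT HIT HIT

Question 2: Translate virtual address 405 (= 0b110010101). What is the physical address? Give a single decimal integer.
vaddr = 405 = 0b110010101
Split: l1_idx=3, l2_idx=0, offset=21
L1[3] = 1
L2[1][0] = 72
paddr = 72 * 32 + 21 = 2325

Answer: 2325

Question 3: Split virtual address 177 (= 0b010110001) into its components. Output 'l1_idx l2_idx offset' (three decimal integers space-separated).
Answer: 1 1 17

Derivation:
vaddr = 177 = 0b010110001
  top 2 bits -> l1_idx = 1
  next 2 bits -> l2_idx = 1
  bottom 5 bits -> offset = 17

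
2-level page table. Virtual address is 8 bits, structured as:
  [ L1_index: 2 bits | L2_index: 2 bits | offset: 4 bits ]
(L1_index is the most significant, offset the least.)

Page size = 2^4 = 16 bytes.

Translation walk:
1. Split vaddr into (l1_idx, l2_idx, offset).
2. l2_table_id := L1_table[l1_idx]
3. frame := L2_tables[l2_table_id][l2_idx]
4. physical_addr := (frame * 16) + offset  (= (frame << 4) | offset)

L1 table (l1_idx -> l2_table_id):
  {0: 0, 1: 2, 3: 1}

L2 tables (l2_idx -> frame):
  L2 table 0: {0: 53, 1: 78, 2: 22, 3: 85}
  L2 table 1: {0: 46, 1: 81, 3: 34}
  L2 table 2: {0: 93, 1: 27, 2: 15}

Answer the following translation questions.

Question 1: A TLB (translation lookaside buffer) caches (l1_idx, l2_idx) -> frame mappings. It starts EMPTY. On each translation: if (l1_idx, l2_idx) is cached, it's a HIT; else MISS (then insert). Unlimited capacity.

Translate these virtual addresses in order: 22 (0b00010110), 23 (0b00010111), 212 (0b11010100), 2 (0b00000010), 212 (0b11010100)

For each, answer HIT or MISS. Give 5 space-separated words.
vaddr=22: (0,1) not in TLB -> MISS, insert
vaddr=23: (0,1) in TLB -> HIT
vaddr=212: (3,1) not in TLB -> MISS, insert
vaddr=2: (0,0) not in TLB -> MISS, insert
vaddr=212: (3,1) in TLB -> HIT

Answer: MISS HIT MISS MISS HIT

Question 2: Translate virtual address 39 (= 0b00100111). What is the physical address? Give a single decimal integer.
vaddr = 39 = 0b00100111
Split: l1_idx=0, l2_idx=2, offset=7
L1[0] = 0
L2[0][2] = 22
paddr = 22 * 16 + 7 = 359

Answer: 359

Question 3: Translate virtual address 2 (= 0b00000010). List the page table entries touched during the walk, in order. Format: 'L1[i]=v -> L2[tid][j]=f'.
vaddr = 2 = 0b00000010
Split: l1_idx=0, l2_idx=0, offset=2

Answer: L1[0]=0 -> L2[0][0]=53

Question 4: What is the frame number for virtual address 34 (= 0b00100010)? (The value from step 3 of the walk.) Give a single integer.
vaddr = 34: l1_idx=0, l2_idx=2
L1[0] = 0; L2[0][2] = 22

Answer: 22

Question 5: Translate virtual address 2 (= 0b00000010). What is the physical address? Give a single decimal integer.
Answer: 850

Derivation:
vaddr = 2 = 0b00000010
Split: l1_idx=0, l2_idx=0, offset=2
L1[0] = 0
L2[0][0] = 53
paddr = 53 * 16 + 2 = 850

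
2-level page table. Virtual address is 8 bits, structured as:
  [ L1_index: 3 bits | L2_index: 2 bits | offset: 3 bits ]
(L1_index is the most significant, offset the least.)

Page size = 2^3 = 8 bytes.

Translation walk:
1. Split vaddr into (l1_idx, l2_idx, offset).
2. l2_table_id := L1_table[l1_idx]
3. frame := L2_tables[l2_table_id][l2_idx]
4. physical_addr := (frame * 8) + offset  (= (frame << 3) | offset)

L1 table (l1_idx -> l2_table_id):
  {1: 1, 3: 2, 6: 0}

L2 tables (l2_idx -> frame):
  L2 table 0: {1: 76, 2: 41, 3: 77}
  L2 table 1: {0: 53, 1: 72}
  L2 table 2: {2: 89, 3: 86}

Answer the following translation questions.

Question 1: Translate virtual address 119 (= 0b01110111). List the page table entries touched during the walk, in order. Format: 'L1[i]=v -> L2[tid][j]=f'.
vaddr = 119 = 0b01110111
Split: l1_idx=3, l2_idx=2, offset=7

Answer: L1[3]=2 -> L2[2][2]=89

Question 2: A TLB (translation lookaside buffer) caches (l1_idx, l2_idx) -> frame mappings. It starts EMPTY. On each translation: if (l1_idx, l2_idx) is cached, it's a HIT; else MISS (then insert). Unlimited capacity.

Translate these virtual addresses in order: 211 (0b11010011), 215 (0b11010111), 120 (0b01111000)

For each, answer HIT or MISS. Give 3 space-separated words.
Answer: MISS HIT MISS

Derivation:
vaddr=211: (6,2) not in TLB -> MISS, insert
vaddr=215: (6,2) in TLB -> HIT
vaddr=120: (3,3) not in TLB -> MISS, insert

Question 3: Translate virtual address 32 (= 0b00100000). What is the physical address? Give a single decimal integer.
Answer: 424

Derivation:
vaddr = 32 = 0b00100000
Split: l1_idx=1, l2_idx=0, offset=0
L1[1] = 1
L2[1][0] = 53
paddr = 53 * 8 + 0 = 424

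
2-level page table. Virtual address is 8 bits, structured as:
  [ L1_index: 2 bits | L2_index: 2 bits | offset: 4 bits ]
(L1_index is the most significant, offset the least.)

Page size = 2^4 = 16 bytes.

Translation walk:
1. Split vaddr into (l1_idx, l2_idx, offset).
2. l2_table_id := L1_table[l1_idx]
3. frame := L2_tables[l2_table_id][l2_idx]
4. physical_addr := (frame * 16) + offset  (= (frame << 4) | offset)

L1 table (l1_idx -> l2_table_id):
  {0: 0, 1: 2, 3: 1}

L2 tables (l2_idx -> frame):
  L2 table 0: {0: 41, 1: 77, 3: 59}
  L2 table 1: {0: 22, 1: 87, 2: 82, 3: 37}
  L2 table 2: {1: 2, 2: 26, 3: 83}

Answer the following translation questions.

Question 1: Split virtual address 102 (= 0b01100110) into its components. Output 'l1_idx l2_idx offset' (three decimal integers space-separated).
Answer: 1 2 6

Derivation:
vaddr = 102 = 0b01100110
  top 2 bits -> l1_idx = 1
  next 2 bits -> l2_idx = 2
  bottom 4 bits -> offset = 6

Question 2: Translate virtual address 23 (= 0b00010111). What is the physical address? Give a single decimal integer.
vaddr = 23 = 0b00010111
Split: l1_idx=0, l2_idx=1, offset=7
L1[0] = 0
L2[0][1] = 77
paddr = 77 * 16 + 7 = 1239

Answer: 1239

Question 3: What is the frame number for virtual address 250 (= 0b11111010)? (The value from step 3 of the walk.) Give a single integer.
vaddr = 250: l1_idx=3, l2_idx=3
L1[3] = 1; L2[1][3] = 37

Answer: 37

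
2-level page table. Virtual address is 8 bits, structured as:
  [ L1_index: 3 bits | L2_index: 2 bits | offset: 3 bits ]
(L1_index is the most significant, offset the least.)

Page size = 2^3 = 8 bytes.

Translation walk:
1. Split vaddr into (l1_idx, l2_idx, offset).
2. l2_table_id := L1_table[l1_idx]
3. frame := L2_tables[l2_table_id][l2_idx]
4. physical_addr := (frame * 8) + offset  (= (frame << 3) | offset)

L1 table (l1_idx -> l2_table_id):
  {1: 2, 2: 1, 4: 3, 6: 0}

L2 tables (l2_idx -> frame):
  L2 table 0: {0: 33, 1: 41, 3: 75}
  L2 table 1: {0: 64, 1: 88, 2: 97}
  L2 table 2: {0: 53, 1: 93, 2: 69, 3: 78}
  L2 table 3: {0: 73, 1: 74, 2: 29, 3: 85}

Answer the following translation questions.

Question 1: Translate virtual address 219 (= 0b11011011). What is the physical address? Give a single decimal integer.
vaddr = 219 = 0b11011011
Split: l1_idx=6, l2_idx=3, offset=3
L1[6] = 0
L2[0][3] = 75
paddr = 75 * 8 + 3 = 603

Answer: 603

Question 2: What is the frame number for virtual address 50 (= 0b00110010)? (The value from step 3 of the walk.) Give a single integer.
Answer: 69

Derivation:
vaddr = 50: l1_idx=1, l2_idx=2
L1[1] = 2; L2[2][2] = 69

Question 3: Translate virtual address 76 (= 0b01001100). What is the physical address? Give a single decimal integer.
Answer: 708

Derivation:
vaddr = 76 = 0b01001100
Split: l1_idx=2, l2_idx=1, offset=4
L1[2] = 1
L2[1][1] = 88
paddr = 88 * 8 + 4 = 708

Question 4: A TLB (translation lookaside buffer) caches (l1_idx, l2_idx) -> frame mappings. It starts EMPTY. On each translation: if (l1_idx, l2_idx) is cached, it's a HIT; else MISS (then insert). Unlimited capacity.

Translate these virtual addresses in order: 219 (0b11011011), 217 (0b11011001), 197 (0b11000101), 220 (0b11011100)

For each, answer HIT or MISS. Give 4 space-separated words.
Answer: MISS HIT MISS HIT

Derivation:
vaddr=219: (6,3) not in TLB -> MISS, insert
vaddr=217: (6,3) in TLB -> HIT
vaddr=197: (6,0) not in TLB -> MISS, insert
vaddr=220: (6,3) in TLB -> HIT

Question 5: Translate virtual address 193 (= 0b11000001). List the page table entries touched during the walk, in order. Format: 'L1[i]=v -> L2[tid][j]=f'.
vaddr = 193 = 0b11000001
Split: l1_idx=6, l2_idx=0, offset=1

Answer: L1[6]=0 -> L2[0][0]=33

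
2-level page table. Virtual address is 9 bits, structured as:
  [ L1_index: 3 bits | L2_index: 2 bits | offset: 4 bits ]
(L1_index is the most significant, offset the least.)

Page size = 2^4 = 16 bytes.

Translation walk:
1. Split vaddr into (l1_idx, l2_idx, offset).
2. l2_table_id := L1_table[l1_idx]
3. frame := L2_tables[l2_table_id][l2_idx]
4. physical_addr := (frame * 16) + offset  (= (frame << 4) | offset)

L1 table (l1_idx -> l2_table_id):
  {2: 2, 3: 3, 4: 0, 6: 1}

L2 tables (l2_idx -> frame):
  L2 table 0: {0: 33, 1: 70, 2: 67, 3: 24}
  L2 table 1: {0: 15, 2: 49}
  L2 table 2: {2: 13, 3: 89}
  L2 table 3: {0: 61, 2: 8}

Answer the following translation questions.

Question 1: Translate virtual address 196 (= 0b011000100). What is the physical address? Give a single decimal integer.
Answer: 980

Derivation:
vaddr = 196 = 0b011000100
Split: l1_idx=3, l2_idx=0, offset=4
L1[3] = 3
L2[3][0] = 61
paddr = 61 * 16 + 4 = 980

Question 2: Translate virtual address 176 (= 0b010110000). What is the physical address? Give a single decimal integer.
vaddr = 176 = 0b010110000
Split: l1_idx=2, l2_idx=3, offset=0
L1[2] = 2
L2[2][3] = 89
paddr = 89 * 16 + 0 = 1424

Answer: 1424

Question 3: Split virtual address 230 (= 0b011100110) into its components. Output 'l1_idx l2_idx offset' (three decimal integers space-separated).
vaddr = 230 = 0b011100110
  top 3 bits -> l1_idx = 3
  next 2 bits -> l2_idx = 2
  bottom 4 bits -> offset = 6

Answer: 3 2 6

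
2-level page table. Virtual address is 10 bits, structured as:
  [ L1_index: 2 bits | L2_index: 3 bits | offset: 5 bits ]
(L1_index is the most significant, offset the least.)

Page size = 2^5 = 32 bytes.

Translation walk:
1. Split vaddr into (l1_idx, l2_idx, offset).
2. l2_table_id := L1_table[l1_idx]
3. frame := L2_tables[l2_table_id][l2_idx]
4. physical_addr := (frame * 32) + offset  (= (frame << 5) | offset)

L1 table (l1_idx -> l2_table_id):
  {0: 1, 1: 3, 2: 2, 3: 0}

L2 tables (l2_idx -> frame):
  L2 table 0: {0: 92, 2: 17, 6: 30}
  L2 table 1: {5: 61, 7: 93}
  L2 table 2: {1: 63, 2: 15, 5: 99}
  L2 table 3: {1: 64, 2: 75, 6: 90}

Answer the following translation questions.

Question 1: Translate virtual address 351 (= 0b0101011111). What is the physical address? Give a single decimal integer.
Answer: 2431

Derivation:
vaddr = 351 = 0b0101011111
Split: l1_idx=1, l2_idx=2, offset=31
L1[1] = 3
L2[3][2] = 75
paddr = 75 * 32 + 31 = 2431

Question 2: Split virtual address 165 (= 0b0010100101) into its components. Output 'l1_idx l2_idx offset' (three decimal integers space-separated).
vaddr = 165 = 0b0010100101
  top 2 bits -> l1_idx = 0
  next 3 bits -> l2_idx = 5
  bottom 5 bits -> offset = 5

Answer: 0 5 5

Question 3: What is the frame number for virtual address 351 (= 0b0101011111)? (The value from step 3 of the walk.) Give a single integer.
vaddr = 351: l1_idx=1, l2_idx=2
L1[1] = 3; L2[3][2] = 75

Answer: 75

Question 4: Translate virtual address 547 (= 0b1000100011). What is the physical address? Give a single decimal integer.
vaddr = 547 = 0b1000100011
Split: l1_idx=2, l2_idx=1, offset=3
L1[2] = 2
L2[2][1] = 63
paddr = 63 * 32 + 3 = 2019

Answer: 2019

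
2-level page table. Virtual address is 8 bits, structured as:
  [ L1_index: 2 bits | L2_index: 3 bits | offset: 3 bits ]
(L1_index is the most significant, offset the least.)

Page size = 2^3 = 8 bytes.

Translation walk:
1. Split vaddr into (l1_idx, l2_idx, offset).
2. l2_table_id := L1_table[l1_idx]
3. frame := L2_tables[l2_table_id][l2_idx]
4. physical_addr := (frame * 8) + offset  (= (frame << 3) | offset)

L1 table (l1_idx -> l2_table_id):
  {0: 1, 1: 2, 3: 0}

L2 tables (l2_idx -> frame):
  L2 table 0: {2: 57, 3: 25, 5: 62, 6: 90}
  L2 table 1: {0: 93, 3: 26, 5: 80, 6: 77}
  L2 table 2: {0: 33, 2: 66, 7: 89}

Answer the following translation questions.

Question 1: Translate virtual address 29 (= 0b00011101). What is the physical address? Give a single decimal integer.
Answer: 213

Derivation:
vaddr = 29 = 0b00011101
Split: l1_idx=0, l2_idx=3, offset=5
L1[0] = 1
L2[1][3] = 26
paddr = 26 * 8 + 5 = 213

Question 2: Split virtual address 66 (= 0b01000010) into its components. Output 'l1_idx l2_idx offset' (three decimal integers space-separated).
vaddr = 66 = 0b01000010
  top 2 bits -> l1_idx = 1
  next 3 bits -> l2_idx = 0
  bottom 3 bits -> offset = 2

Answer: 1 0 2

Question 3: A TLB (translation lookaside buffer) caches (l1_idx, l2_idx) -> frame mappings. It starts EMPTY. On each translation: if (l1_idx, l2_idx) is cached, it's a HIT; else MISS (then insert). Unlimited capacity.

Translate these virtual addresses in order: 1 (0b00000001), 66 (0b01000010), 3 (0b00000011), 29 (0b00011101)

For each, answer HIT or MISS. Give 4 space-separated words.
Answer: MISS MISS HIT MISS

Derivation:
vaddr=1: (0,0) not in TLB -> MISS, insert
vaddr=66: (1,0) not in TLB -> MISS, insert
vaddr=3: (0,0) in TLB -> HIT
vaddr=29: (0,3) not in TLB -> MISS, insert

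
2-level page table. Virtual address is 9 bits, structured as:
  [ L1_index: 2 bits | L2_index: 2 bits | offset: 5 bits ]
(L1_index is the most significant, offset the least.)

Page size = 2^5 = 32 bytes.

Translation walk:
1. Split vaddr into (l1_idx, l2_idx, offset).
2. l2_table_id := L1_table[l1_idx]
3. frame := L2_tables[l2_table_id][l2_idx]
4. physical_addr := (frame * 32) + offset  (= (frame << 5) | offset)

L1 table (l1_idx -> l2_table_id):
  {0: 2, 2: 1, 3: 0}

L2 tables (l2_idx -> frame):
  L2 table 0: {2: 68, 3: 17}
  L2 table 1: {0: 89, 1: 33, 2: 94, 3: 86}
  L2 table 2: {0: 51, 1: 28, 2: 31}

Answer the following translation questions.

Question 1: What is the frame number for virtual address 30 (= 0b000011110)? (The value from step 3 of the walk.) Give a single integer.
vaddr = 30: l1_idx=0, l2_idx=0
L1[0] = 2; L2[2][0] = 51

Answer: 51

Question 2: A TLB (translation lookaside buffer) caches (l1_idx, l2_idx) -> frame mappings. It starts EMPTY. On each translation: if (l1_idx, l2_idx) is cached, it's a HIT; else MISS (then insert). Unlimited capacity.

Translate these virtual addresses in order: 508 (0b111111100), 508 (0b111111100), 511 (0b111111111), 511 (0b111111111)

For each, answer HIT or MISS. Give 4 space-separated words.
vaddr=508: (3,3) not in TLB -> MISS, insert
vaddr=508: (3,3) in TLB -> HIT
vaddr=511: (3,3) in TLB -> HIT
vaddr=511: (3,3) in TLB -> HIT

Answer: MISS HIT HIT HIT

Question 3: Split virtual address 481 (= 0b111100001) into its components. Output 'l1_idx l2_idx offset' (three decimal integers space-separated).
vaddr = 481 = 0b111100001
  top 2 bits -> l1_idx = 3
  next 2 bits -> l2_idx = 3
  bottom 5 bits -> offset = 1

Answer: 3 3 1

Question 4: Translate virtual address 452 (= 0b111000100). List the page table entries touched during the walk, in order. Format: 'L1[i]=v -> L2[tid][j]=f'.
vaddr = 452 = 0b111000100
Split: l1_idx=3, l2_idx=2, offset=4

Answer: L1[3]=0 -> L2[0][2]=68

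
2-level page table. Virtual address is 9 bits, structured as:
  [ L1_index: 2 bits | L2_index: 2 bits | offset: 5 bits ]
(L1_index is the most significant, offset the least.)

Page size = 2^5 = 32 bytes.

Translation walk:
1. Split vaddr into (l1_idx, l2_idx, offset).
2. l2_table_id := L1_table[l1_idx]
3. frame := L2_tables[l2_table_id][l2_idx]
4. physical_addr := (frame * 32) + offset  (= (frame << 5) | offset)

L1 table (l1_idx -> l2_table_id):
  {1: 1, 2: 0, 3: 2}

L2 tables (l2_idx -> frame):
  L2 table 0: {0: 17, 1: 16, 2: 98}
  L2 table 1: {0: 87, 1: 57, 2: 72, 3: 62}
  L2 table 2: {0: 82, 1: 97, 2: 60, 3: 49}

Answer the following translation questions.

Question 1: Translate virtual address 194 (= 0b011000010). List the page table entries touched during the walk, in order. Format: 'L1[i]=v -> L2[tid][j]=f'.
Answer: L1[1]=1 -> L2[1][2]=72

Derivation:
vaddr = 194 = 0b011000010
Split: l1_idx=1, l2_idx=2, offset=2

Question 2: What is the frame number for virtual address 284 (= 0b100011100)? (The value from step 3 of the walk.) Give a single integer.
vaddr = 284: l1_idx=2, l2_idx=0
L1[2] = 0; L2[0][0] = 17

Answer: 17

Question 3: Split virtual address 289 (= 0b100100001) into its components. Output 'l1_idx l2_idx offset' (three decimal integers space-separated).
vaddr = 289 = 0b100100001
  top 2 bits -> l1_idx = 2
  next 2 bits -> l2_idx = 1
  bottom 5 bits -> offset = 1

Answer: 2 1 1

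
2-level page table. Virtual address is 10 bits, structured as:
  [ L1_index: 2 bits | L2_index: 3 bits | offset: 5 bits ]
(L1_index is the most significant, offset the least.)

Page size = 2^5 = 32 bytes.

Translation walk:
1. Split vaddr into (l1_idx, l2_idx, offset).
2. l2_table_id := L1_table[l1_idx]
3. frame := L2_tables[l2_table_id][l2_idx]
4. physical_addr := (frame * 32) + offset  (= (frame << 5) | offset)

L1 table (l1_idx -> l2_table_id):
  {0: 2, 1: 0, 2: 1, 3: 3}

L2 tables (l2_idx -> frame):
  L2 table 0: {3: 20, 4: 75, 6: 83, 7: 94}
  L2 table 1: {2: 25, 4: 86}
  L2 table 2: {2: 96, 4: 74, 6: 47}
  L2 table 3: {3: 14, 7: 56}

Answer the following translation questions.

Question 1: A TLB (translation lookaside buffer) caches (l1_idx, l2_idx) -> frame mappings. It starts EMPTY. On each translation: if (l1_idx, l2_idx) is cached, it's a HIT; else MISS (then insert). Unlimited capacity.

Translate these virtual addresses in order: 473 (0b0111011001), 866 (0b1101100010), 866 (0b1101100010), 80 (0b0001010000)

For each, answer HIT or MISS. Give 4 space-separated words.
vaddr=473: (1,6) not in TLB -> MISS, insert
vaddr=866: (3,3) not in TLB -> MISS, insert
vaddr=866: (3,3) in TLB -> HIT
vaddr=80: (0,2) not in TLB -> MISS, insert

Answer: MISS MISS HIT MISS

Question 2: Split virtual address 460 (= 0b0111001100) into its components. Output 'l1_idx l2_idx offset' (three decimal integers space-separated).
Answer: 1 6 12

Derivation:
vaddr = 460 = 0b0111001100
  top 2 bits -> l1_idx = 1
  next 3 bits -> l2_idx = 6
  bottom 5 bits -> offset = 12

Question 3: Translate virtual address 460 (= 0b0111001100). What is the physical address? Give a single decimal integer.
Answer: 2668

Derivation:
vaddr = 460 = 0b0111001100
Split: l1_idx=1, l2_idx=6, offset=12
L1[1] = 0
L2[0][6] = 83
paddr = 83 * 32 + 12 = 2668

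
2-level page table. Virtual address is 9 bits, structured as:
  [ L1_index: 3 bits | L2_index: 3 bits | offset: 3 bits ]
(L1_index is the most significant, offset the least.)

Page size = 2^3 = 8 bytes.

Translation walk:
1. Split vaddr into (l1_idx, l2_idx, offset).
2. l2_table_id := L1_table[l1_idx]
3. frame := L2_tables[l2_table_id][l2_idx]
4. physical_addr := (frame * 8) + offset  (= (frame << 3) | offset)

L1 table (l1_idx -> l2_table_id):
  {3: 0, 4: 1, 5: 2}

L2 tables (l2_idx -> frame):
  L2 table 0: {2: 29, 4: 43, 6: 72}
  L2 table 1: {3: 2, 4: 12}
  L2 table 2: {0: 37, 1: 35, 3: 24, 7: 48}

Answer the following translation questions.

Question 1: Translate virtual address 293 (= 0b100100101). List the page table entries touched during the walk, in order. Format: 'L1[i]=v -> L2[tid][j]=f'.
vaddr = 293 = 0b100100101
Split: l1_idx=4, l2_idx=4, offset=5

Answer: L1[4]=1 -> L2[1][4]=12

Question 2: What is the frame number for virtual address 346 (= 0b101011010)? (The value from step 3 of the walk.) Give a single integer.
vaddr = 346: l1_idx=5, l2_idx=3
L1[5] = 2; L2[2][3] = 24

Answer: 24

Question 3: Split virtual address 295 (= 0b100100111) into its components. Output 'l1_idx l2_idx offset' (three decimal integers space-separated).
vaddr = 295 = 0b100100111
  top 3 bits -> l1_idx = 4
  next 3 bits -> l2_idx = 4
  bottom 3 bits -> offset = 7

Answer: 4 4 7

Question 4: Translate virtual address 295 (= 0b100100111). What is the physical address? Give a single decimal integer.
Answer: 103

Derivation:
vaddr = 295 = 0b100100111
Split: l1_idx=4, l2_idx=4, offset=7
L1[4] = 1
L2[1][4] = 12
paddr = 12 * 8 + 7 = 103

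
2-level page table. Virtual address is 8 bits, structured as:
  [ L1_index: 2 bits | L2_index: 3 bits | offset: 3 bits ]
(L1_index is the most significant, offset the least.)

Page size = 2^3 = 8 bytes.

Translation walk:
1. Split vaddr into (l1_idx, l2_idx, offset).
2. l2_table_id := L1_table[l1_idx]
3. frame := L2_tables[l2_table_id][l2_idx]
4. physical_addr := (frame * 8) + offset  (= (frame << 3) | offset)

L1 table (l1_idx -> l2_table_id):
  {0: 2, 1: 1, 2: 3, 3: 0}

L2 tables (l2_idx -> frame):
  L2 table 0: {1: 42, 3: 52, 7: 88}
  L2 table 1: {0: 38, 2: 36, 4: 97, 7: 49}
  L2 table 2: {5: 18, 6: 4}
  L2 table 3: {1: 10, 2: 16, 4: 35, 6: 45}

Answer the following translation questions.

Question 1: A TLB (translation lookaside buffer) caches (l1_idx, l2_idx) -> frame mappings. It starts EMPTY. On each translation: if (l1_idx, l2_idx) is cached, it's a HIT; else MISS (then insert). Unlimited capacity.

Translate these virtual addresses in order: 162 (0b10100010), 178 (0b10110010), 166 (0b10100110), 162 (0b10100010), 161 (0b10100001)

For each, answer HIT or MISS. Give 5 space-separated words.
Answer: MISS MISS HIT HIT HIT

Derivation:
vaddr=162: (2,4) not in TLB -> MISS, insert
vaddr=178: (2,6) not in TLB -> MISS, insert
vaddr=166: (2,4) in TLB -> HIT
vaddr=162: (2,4) in TLB -> HIT
vaddr=161: (2,4) in TLB -> HIT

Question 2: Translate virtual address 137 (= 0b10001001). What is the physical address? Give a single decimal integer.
Answer: 81

Derivation:
vaddr = 137 = 0b10001001
Split: l1_idx=2, l2_idx=1, offset=1
L1[2] = 3
L2[3][1] = 10
paddr = 10 * 8 + 1 = 81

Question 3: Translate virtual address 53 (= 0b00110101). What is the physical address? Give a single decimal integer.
Answer: 37

Derivation:
vaddr = 53 = 0b00110101
Split: l1_idx=0, l2_idx=6, offset=5
L1[0] = 2
L2[2][6] = 4
paddr = 4 * 8 + 5 = 37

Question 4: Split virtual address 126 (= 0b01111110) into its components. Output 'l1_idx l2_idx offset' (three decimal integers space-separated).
Answer: 1 7 6

Derivation:
vaddr = 126 = 0b01111110
  top 2 bits -> l1_idx = 1
  next 3 bits -> l2_idx = 7
  bottom 3 bits -> offset = 6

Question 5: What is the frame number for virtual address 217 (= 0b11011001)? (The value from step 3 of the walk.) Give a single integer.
vaddr = 217: l1_idx=3, l2_idx=3
L1[3] = 0; L2[0][3] = 52

Answer: 52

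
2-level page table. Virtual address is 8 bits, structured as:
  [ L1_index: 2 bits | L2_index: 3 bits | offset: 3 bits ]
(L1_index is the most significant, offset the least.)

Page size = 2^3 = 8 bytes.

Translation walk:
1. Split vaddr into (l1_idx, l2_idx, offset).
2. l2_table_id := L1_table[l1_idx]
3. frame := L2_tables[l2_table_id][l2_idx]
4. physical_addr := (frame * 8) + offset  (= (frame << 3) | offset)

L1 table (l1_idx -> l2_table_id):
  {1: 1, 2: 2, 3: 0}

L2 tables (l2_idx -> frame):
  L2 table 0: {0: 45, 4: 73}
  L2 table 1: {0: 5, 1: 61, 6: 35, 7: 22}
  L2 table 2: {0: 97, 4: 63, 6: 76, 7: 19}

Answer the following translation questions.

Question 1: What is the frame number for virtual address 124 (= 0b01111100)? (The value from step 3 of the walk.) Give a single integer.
vaddr = 124: l1_idx=1, l2_idx=7
L1[1] = 1; L2[1][7] = 22

Answer: 22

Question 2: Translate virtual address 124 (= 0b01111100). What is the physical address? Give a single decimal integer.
Answer: 180

Derivation:
vaddr = 124 = 0b01111100
Split: l1_idx=1, l2_idx=7, offset=4
L1[1] = 1
L2[1][7] = 22
paddr = 22 * 8 + 4 = 180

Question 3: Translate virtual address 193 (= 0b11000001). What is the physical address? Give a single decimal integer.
Answer: 361

Derivation:
vaddr = 193 = 0b11000001
Split: l1_idx=3, l2_idx=0, offset=1
L1[3] = 0
L2[0][0] = 45
paddr = 45 * 8 + 1 = 361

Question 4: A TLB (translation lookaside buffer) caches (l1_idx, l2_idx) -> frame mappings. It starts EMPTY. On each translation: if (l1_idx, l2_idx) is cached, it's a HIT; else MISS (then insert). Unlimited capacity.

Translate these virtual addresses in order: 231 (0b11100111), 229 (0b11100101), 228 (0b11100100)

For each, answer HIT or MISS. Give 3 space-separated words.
Answer: MISS HIT HIT

Derivation:
vaddr=231: (3,4) not in TLB -> MISS, insert
vaddr=229: (3,4) in TLB -> HIT
vaddr=228: (3,4) in TLB -> HIT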